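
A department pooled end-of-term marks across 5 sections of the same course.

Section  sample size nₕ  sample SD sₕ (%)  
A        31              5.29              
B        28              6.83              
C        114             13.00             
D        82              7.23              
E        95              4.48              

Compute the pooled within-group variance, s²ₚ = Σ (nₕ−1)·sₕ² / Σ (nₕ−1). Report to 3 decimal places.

A: (31−1)·5.29² = 30·27.9841 = 839.523
B: (28−1)·6.83² = 27·46.6489 = 1259.5203
C: (114−1)·13.00² = 113·169 = 19097
D: (82−1)·7.23² = 81·52.2729 = 4234.1049
E: (95−1)·4.48² = 94·20.0704 = 1886.6176
Numerator = 27316.7658; denominator = Σ(nₕ−1) = 345.
s²ₚ = 27316.7658/345 = 79.17903... → 79.179.

79.179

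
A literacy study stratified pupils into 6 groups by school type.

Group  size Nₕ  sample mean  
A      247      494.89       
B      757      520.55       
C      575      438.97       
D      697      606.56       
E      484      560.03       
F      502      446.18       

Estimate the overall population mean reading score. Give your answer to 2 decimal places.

N = 247 + 757 + 575 + 697 + 484 + 502 = 3262.
Overall mean = Σ (Nₕ/N)·x̄ₕ — weight by population share, not a simple average.
Σ Nₕx̄ₕ = 247·494.89 + 757·520.55 + 575·438.97 + 697·606.56 + 484·560.03 + 502·446.18 = 122237.83 + 394056.35 + 252407.75 + 422772.32 + 271054.52 + 223982.36 = 1686511.13.
Divide by N: 1686511.13 / 3262 = 517.0175... → 517.02.

517.02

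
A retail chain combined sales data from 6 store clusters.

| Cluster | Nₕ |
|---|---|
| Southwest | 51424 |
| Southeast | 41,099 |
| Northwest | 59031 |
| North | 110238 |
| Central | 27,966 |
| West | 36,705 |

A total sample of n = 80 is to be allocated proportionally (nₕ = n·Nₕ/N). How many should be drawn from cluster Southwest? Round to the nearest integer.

Share of cluster Southwest = 51424/326463 = 0.15752.
Allocate 80 × 0.15752 = 12.601... → 13.

13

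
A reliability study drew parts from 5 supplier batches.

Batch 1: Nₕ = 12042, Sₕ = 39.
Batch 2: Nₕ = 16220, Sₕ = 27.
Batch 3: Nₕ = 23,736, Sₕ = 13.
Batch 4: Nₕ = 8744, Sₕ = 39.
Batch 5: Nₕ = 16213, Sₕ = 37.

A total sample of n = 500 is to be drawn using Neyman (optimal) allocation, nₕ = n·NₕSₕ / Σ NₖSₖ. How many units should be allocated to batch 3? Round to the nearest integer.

72

1: NₕSₕ = 12042·39 = 469638
2: NₕSₕ = 16220·27 = 437940
3: NₕSₕ = 23736·13 = 308568
4: NₕSₕ = 8744·39 = 341016
5: NₕSₕ = 16213·37 = 599881
Σ NₕSₕ = 2157043.
n_3 = 500·308568/2157043 = 71.526... → 72.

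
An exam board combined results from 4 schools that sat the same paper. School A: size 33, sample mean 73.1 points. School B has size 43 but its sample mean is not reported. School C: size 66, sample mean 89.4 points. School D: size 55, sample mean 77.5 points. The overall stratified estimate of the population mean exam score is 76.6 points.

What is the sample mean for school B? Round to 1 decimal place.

58.5

N = 33 + 43 + 66 + 55 = 197.
Overall total = μ·N = 76.6·197 = 15090.2.
Subtract the known strata: 33·73.1 + 66·89.4 + 55·77.5 = 12575.2.
Remaining total for school B: 15090.2 − 12575.2 = 2515.
Divide by its size: 2515 / 43 = 58.488... → 58.5.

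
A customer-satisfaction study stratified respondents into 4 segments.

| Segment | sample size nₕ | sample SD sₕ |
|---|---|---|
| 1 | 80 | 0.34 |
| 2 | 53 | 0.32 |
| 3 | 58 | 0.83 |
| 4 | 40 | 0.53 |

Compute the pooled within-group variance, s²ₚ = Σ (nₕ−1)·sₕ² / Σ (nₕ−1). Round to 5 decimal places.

Degrees of freedom: 79 + 52 + 57 + 39 = 227.
Σ(nₕ−1)sₕ² = 79·0.1156 + 52·0.1024 + 57·0.6889 + 39·0.2809 = 64.6796.
s²ₚ = 64.6796 / 227 = 0.2849322... → 0.28493.

0.28493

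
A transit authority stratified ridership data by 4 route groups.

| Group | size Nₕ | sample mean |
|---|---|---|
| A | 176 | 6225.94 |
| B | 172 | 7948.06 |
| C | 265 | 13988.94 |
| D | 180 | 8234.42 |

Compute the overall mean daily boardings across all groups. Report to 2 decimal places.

N = 176 + 172 + 265 + 180 = 793.
Weight each subgroup mean by Nₕ/N and sum.
Σ Nₕx̄ₕ = 176·6225.94 + 172·7948.06 + 265·13988.94 + 180·8234.42 = 1095765.44 + 1367066.32 + 3707069.1 + 1482195.6 = 7652096.46.
Divide by N: 7652096.46 / 793 = 9649.5542... → 9649.55.

9649.55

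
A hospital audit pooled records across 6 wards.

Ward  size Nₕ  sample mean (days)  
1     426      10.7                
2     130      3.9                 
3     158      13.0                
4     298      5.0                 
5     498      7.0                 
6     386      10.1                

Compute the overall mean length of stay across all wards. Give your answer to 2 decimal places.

8.44

x̄_st = (Σ Nₕx̄ₕ) / (Σ Nₕ) = (426·10.7 + 130·3.9 + 158·13.0 + 298·5.0 + 498·7.0 + 386·10.1) / 1896
= 15993.8 / 1896 = 8.4355... → 8.44.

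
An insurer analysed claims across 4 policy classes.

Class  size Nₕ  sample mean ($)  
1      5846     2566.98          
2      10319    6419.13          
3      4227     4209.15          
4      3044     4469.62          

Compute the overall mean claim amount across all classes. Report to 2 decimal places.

4806.42

N = 5846 + 10319 + 4227 + 3044 = 23436.
Overall mean = Σ (Nₕ/N)·x̄ₕ — weight by population share, not a simple average.
Σ Nₕx̄ₕ = 5846·2566.98 + 10319·6419.13 + 4227·4209.15 + 3044·4469.62 = 15006565.08 + 66239002.47 + 17792077.05 + 13605523.28 = 112643167.88.
Divide by N: 112643167.88 / 23436 = 4806.4161... → 4806.42.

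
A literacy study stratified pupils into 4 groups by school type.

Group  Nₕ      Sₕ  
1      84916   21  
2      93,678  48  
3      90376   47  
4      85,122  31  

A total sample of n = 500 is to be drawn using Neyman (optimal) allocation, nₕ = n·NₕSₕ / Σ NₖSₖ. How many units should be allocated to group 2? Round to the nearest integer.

Σ NₕSₕ = 84916·21 + 93678·48 + 90376·47 + 85122·31 = 13166234.
Share for 2: 4496544/13166234 = 0.34152.
n_2 = 500 × 0.34152 = 170.760... → 171.

171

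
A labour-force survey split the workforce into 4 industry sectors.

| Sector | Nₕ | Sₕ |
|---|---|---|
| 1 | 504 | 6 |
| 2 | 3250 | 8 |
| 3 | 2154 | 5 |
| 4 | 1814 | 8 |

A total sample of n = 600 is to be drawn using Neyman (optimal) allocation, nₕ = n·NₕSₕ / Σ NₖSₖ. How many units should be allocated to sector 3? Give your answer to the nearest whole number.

119

Σ NₕSₕ = 504·6 + 3250·8 + 2154·5 + 1814·8 = 54306.
Share for 3: 10770/54306 = 0.19832.
n_3 = 600 × 0.19832 = 118.992... → 119.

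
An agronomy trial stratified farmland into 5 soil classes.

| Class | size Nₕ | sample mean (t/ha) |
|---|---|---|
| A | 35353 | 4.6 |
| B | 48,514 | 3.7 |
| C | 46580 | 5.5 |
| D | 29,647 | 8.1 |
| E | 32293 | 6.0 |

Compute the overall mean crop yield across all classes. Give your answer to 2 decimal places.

N = 192387; weights Wₕ = Nₕ/N = (0.1838, 0.2522, 0.2421, 0.1541, 0.1679).
x̄_st = Σ Wₕ·x̄ₕ = 0.1838·4.6 + 0.2522·3.7 + 0.2421·5.5 + 0.1541·8.1 + 0.1679·6.0 ≈ 5.3653...
→ 5.37.

5.37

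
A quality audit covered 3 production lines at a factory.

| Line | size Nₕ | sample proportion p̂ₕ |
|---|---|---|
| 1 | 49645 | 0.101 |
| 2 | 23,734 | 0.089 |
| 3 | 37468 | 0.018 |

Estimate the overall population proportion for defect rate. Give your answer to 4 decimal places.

N = 49645 + 23734 + 37468 = 110847.
Overall proportion = Σ (Nₕ/N)·p̂ₕ.
Σ Nₕp̂ₕ = 5014.145 + 2112.326 + 674.424 = 7800.895.
7800.895 / 110847 = 0.070375... → 0.0704.

0.0704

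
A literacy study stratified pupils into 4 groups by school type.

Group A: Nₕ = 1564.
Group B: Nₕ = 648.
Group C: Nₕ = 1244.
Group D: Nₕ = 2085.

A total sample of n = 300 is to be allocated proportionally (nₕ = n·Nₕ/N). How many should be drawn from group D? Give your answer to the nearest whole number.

Share of group D = 2085/5541 = 0.37629.
Allocate 300 × 0.37629 = 112.886... → 113.

113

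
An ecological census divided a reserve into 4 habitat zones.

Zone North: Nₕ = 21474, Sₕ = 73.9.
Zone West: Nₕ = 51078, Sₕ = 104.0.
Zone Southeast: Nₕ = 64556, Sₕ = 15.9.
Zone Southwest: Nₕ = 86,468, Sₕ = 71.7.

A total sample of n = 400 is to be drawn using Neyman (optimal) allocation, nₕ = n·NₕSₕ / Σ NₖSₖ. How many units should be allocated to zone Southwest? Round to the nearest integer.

176

North: NₕSₕ = 21474·73.9 = 1586928.6
West: NₕSₕ = 51078·104.0 = 5312112
Southeast: NₕSₕ = 64556·15.9 = 1026440.4
Southwest: NₕSₕ = 86468·71.7 = 6199755.6
Σ NₕSₕ = 14125236.6.
n_Southwest = 400·6199755.6/14125236.6 = 175.565... → 176.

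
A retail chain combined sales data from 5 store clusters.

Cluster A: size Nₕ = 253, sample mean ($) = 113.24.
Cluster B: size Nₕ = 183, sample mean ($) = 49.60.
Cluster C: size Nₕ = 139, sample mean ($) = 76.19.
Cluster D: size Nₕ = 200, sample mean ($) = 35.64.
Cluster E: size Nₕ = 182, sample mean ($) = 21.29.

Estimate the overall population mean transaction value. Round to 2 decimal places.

x̄_st = (Σ Nₕx̄ₕ) / (Σ Nₕ) = (253·113.24 + 183·49.60 + 139·76.19 + 200·35.64 + 182·21.29) / 957
= 59319.71 / 957 = 61.9851... → 61.99.

61.99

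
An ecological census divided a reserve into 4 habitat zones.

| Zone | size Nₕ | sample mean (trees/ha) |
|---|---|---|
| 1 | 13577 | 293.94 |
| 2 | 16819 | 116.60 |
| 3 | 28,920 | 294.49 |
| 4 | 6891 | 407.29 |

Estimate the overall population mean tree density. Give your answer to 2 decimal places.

260.93

N = 13577 + 16819 + 28920 + 6891 = 66207.
Weight each subgroup mean by Nₕ/N and sum.
Σ Nₕx̄ₕ = 13577·293.94 + 16819·116.60 + 28920·294.49 + 6891·407.29 = 3990823.38 + 1961095.4 + 8516650.8 + 2806635.39 = 17275204.97.
Divide by N: 17275204.97 / 66207 = 260.9272... → 260.93.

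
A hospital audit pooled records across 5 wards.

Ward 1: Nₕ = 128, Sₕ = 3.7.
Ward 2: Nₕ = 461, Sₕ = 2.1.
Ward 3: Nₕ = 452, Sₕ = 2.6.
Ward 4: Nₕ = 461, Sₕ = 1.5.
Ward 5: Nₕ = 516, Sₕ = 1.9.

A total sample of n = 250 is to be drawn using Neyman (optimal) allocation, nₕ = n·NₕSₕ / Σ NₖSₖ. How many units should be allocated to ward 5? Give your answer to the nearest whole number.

57

1: NₕSₕ = 128·3.7 = 473.6
2: NₕSₕ = 461·2.1 = 968.1
3: NₕSₕ = 452·2.6 = 1175.2
4: NₕSₕ = 461·1.5 = 691.5
5: NₕSₕ = 516·1.9 = 980.4
Σ NₕSₕ = 4288.8.
n_5 = 250·980.4/4288.8 = 57.149... → 57.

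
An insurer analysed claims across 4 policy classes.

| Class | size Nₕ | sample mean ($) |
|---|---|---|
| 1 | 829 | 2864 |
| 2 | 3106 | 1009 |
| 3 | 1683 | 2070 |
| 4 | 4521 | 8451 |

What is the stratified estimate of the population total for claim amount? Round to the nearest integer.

47198991

Estimate total by summing Nₕ·x̄ₕ over strata.
829·2864 + 3106·1009 + 1683·2070 + 4521·8451 = 2374256 + 3133954 + 3483810 + 38206971 = 47198991.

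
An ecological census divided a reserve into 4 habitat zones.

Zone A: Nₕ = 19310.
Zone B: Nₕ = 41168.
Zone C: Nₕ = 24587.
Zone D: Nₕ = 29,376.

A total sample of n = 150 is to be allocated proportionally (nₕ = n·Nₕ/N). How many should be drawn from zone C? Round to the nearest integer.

N = 19310 + 41168 + 24587 + 29376 = 114441.
n_C = 150·24587/114441 = 32.227... → 32.

32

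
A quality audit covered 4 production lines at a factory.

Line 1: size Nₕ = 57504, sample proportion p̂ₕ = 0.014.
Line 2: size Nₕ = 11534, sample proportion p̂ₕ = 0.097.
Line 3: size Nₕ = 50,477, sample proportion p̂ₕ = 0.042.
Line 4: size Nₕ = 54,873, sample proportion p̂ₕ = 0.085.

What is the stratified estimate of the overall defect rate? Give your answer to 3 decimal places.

0.050

Wₕ = Nₕ/N with N = 174388: 0.3297, 0.0661, 0.2895, 0.3147.
p̂_st = 0.3297·0.014 + 0.0661·0.097 + 0.2895·0.042 + 0.3147·0.085 ≈ 0.04994... → 0.050.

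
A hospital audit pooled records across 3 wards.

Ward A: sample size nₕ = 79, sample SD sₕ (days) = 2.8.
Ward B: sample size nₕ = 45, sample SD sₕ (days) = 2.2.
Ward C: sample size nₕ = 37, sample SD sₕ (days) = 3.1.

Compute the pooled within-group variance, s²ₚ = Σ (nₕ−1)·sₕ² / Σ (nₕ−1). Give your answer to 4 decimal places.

7.4078

A: (79−1)·2.8² = 78·7.84 = 611.52
B: (45−1)·2.2² = 44·4.84 = 212.96
C: (37−1)·3.1² = 36·9.61 = 345.96
Numerator = 1170.44; denominator = Σ(nₕ−1) = 158.
s²ₚ = 1170.44/158 = 7.407848... → 7.4078.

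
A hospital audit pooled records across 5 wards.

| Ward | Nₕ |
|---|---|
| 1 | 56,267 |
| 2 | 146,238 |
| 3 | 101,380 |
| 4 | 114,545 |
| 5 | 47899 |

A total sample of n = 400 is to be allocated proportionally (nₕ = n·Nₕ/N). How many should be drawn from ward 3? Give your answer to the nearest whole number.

87

N = 56267 + 146238 + 101380 + 114545 + 47899 = 466329.
n_3 = 400·101380/466329 = 86.960... → 87.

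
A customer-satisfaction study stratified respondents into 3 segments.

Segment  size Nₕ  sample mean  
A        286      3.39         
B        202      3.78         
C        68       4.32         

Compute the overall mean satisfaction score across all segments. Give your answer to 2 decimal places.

x̄_st = (Σ Nₕx̄ₕ) / (Σ Nₕ) = (286·3.39 + 202·3.78 + 68·4.32) / 556
= 2026.86 / 556 = 3.6454... → 3.65.

3.65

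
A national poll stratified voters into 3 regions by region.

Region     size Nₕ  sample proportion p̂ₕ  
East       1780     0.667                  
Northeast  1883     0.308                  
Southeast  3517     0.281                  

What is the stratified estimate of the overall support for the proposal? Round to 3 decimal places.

0.384

N = 1780 + 1883 + 3517 = 7180.
Overall proportion = Σ (Nₕ/N)·p̂ₕ.
Σ Nₕp̂ₕ = 1187.26 + 579.964 + 988.277 = 2755.501.
2755.501 / 7180 = 0.38377... → 0.384.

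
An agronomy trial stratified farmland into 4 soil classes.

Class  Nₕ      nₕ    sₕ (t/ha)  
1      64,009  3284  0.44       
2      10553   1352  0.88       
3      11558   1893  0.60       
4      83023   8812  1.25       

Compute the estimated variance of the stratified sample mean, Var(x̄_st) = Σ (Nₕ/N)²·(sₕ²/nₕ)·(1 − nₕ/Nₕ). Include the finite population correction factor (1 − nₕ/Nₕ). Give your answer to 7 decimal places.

N = 169143; Wₕ = Nₕ/N.
class 1: (64009/169143)²·0.44²/3284·(1 − 3284/64009) = 0.0000080095
class 2: (10553/169143)²·0.88²/1352·(1 − 1352/10553) = 0.0000019440
class 3: (11558/169143)²·0.60²/1893·(1 − 1893/11558) = 0.0000007426
class 4: (83023/169143)²·1.25²/8812·(1 − 8812/83023) = 0.0000381860
Sum = 0.0000488820 → 0.0000489.

0.0000489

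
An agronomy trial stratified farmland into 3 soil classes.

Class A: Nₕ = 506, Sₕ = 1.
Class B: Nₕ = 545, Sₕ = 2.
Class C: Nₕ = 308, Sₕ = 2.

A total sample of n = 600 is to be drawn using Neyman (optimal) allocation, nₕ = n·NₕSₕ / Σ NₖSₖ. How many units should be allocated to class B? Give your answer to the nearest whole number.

296

Σ NₕSₕ = 506·1 + 545·2 + 308·2 = 2212.
Share for B: 1090/2212 = 0.49277.
n_B = 600 × 0.49277 = 295.660... → 296.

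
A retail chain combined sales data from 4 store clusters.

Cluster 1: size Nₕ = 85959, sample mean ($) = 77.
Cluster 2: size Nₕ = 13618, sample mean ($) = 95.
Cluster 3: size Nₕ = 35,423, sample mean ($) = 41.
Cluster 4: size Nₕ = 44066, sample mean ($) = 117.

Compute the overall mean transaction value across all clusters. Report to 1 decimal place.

81.1

N = 85959 + 13618 + 35423 + 44066 = 179066.
Weight each subgroup mean by Nₕ/N and sum.
Σ Nₕx̄ₕ = 85959·77 + 13618·95 + 35423·41 + 44066·117 = 6618843 + 1293710 + 1452343 + 5155722 = 14520618.
Divide by N: 14520618 / 179066 = 81.091... → 81.1.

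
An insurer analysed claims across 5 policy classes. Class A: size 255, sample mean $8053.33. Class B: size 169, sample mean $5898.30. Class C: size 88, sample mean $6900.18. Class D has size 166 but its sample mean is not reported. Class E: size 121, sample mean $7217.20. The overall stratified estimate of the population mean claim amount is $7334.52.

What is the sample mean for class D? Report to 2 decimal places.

N = 255 + 169 + 88 + 166 + 121 = 799.
Overall total = μ·N = 7334.52·799 = 5860281.48.
Subtract the known strata: 255·8053.33 + 169·5898.30 + 88·6900.18 + 121·7217.20 = 4530908.89.
Remaining total for class D: 5860281.48 − 4530908.89 = 1329372.59.
Divide by its size: 1329372.59 / 166 = 8008.2686... → 8008.27.

8008.27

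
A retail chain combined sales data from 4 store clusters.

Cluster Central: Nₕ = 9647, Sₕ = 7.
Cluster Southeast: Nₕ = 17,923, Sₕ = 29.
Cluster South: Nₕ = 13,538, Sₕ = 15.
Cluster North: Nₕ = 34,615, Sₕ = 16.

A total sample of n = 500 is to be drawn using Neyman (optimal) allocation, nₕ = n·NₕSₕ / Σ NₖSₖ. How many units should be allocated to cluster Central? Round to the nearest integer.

25

Σ NₕSₕ = 9647·7 + 17923·29 + 13538·15 + 34615·16 = 1344206.
Share for Central: 67529/1344206 = 0.05024.
n_Central = 500 × 0.05024 = 25.119... → 25.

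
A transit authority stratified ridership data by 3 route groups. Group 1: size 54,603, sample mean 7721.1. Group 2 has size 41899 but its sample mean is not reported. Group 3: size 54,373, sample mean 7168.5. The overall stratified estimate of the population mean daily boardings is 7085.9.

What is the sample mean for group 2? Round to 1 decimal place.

Σ Nₕx̄ₕ = N·μ, so 41899·x̄_2 = 150875·7085.9 − (54603·7721.1 + 54373·7168.5).
= 1069085162.5 − 811368073.8 = 257717088.7.
x̄_2 = 257717088.7 / 41899 = 6150.913... → 6150.9.

6150.9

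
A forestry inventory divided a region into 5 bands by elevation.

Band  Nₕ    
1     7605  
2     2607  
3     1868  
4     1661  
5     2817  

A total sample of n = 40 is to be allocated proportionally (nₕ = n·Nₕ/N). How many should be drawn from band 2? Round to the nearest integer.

Share of band 2 = 2607/16558 = 0.15745.
Allocate 40 × 0.15745 = 6.298... → 6.

6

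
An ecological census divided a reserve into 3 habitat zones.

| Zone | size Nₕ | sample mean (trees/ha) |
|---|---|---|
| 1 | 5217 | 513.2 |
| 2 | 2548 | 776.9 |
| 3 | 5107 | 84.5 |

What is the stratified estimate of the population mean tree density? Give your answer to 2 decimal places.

N = 5217 + 2548 + 5107 = 12872.
The stratified mean weights each stratum mean by its population share Nₕ/N.
Σ Nₕx̄ₕ = 5217·513.2 + 2548·776.9 + 5107·84.5 = 2677364.4 + 1979541.2 + 431541.5 = 5088447.1.
Divide by N: 5088447.1 / 12872 = 395.3113... → 395.31.

395.31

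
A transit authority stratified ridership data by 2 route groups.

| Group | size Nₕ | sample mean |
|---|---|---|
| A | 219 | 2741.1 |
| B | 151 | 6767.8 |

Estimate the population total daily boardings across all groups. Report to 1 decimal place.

Estimate total by summing Nₕ·x̄ₕ over strata.
219·2741.1 + 151·6767.8 = 600300.9 + 1021937.8 = 1622238.7.

1622238.7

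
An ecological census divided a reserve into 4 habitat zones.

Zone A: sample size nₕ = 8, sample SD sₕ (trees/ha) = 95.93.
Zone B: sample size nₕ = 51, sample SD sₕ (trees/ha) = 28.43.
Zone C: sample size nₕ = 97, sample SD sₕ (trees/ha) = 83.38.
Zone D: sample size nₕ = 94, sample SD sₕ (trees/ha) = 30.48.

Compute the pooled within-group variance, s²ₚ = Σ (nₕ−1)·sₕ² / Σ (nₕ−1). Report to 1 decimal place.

3490.4

Degrees of freedom: 7 + 50 + 96 + 93 = 246.
Σ(nₕ−1)sₕ² = 7·9202.5649 + 50·808.2649 + 96·6952.2244 + 93·929.0304 = 858644.5689.
s²ₚ = 858644.5689 / 246 = 3490.425... → 3490.4.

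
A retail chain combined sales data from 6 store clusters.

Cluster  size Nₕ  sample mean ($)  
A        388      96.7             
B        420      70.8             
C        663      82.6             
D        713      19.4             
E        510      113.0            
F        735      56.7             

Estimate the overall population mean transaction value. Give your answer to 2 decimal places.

N = 3429; weights Wₕ = Nₕ/N = (0.1132, 0.1225, 0.1934, 0.2079, 0.1487, 0.2143).
x̄_st = Σ Wₕ·x̄ₕ = 0.1132·96.7 + 0.1225·70.8 + 0.1934·82.6 + 0.2079·19.4 + 0.1487·113.0 + 0.2143·56.7 ≈ 68.5786...
→ 68.58.

68.58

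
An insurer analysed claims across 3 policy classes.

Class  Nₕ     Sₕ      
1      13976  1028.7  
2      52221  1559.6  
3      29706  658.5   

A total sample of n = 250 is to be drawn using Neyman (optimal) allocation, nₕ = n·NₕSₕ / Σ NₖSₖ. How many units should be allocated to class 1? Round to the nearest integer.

31

Σ NₕSₕ = 13976·1028.7 + 52221·1559.6 + 29706·658.5 = 115382383.8.
Share for 1: 14377111.2/115382383.8 = 0.12460.
n_1 = 250 × 0.12460 = 31.151... → 31.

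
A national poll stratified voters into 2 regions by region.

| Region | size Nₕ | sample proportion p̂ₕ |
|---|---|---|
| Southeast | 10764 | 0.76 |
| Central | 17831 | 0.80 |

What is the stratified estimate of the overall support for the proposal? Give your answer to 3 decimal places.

Wₕ = Nₕ/N with N = 28595: 0.3764, 0.6236.
p̂_st = 0.3764·0.76 + 0.6236·0.80 ≈ 0.78494... → 0.785.

0.785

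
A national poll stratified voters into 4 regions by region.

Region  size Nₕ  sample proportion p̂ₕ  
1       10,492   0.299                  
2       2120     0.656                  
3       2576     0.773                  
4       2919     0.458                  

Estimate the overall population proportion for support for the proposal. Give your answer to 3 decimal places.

Wₕ = Nₕ/N with N = 18107: 0.5794, 0.1171, 0.1423, 0.1612.
p̂_st = 0.5794·0.299 + 0.1171·0.656 + 0.1423·0.773 + 0.1612·0.458 ≈ 0.43386... → 0.434.

0.434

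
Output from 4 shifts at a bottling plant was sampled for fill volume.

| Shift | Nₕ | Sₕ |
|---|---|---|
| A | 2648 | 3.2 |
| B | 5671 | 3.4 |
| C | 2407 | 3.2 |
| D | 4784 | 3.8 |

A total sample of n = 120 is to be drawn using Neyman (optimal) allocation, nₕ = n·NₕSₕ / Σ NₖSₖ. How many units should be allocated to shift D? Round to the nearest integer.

41

A: NₕSₕ = 2648·3.2 = 8473.6
B: NₕSₕ = 5671·3.4 = 19281.4
C: NₕSₕ = 2407·3.2 = 7702.4
D: NₕSₕ = 4784·3.8 = 18179.2
Σ NₕSₕ = 53636.6.
n_D = 120·18179.2/53636.6 = 40.672... → 41.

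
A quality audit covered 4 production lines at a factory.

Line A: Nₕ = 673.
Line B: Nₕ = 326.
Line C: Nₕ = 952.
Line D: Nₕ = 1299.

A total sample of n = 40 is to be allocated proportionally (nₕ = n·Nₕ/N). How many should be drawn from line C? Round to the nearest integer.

12

N = 673 + 326 + 952 + 1299 = 3250.
n_C = 40·952/3250 = 11.717... → 12.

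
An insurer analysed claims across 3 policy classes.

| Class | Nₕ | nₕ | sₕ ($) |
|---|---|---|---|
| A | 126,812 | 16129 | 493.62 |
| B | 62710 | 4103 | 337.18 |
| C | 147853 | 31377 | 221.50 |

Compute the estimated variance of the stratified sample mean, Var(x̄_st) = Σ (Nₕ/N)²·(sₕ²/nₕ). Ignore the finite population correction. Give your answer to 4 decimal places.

N = 337375. Term for each stratum: Wₕ²sₕ²/nₕ.
Var(x̄_st) = 2.1343860 + 0.9573481 + 0.3003105 = 3.3920447 → 3.3920.

3.3920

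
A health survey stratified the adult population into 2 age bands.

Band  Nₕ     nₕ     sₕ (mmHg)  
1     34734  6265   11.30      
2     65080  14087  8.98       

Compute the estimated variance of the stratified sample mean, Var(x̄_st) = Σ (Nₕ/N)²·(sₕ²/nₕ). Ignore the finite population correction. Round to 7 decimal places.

0.0049017

N = 99814; Wₕ = Nₕ/N.
band 1: (34734/99814)²·11.30²/6265 = 0.0024680985
band 2: (65080/99814)²·8.98²/14087 = 0.0024335839
Sum = 0.0049016824 → 0.0049017.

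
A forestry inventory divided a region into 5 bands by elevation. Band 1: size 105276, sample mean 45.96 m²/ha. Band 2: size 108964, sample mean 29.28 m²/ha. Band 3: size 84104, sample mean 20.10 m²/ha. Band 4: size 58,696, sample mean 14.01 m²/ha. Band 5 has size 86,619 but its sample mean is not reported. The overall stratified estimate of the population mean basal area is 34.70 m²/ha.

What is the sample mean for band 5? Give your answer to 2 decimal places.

N = 105276 + 108964 + 84104 + 58696 + 86619 = 443659.
Overall total = μ·N = 34.70·443659 = 15394967.3.
Subtract the known strata: 105276·45.96 + 108964·29.28 + 84104·20.10 + 58696·14.01 = 10541772.24.
Remaining total for band 5: 15394967.3 − 10541772.24 = 4853195.06.
Divide by its size: 4853195.06 / 86619 = 56.0292... → 56.03.

56.03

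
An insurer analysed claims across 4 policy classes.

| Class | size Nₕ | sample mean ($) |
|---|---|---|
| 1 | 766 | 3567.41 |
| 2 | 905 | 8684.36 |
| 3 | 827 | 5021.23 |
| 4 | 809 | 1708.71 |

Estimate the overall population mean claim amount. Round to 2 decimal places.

4876.59

N = 3307; weights Wₕ = Nₕ/N = (0.2316, 0.2737, 0.2501, 0.2446).
x̄_st = Σ Wₕ·x̄ₕ = 0.2316·3567.41 + 0.2737·8684.36 + 0.2501·5021.23 + 0.2446·1708.71 ≈ 4876.5907...
→ 4876.59.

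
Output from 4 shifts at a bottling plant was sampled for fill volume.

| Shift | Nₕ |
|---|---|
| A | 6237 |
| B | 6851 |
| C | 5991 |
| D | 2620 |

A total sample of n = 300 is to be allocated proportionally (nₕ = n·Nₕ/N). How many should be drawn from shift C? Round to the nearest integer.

83

Share of shift C = 5991/21699 = 0.27610.
Allocate 300 × 0.27610 = 82.829... → 83.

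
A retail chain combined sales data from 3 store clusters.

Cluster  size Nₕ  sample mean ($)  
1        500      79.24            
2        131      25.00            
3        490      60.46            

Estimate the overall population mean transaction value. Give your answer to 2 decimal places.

N = 1121; weights Wₕ = Nₕ/N = (0.4460, 0.1169, 0.4371).
x̄_st = Σ Wₕ·x̄ₕ = 0.4460·79.24 + 0.1169·25.00 + 0.4371·60.46 ≈ 64.6926...
→ 64.69.

64.69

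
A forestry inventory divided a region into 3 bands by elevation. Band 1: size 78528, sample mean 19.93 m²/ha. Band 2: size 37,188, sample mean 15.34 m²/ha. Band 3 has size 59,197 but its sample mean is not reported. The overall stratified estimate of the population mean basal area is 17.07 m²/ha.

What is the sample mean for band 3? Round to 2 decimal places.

14.36

N = 78528 + 37188 + 59197 = 174913.
Overall total = μ·N = 17.07·174913 = 2985764.91.
Subtract the known strata: 78528·19.93 + 37188·15.34 = 2135526.96.
Remaining total for band 3: 2985764.91 − 2135526.96 = 850237.95.
Divide by its size: 850237.95 / 59197 = 14.3629... → 14.36.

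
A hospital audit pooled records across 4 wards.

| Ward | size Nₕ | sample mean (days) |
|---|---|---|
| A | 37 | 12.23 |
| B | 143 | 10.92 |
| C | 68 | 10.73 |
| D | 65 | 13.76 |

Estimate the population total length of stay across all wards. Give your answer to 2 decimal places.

Estimate total by summing Nₕ·x̄ₕ over strata.
37·12.23 + 143·10.92 + 68·10.73 + 65·13.76 = 452.51 + 1561.56 + 729.64 + 894.4 = 3638.11.

3638.11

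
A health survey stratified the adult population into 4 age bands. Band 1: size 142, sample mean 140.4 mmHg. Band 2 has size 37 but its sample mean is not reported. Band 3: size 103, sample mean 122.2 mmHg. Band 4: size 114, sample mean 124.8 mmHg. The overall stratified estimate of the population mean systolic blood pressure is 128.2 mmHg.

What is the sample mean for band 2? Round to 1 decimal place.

N = 142 + 37 + 103 + 114 = 396.
Overall total = μ·N = 128.2·396 = 50767.2.
Subtract the known strata: 142·140.4 + 103·122.2 + 114·124.8 = 46750.6.
Remaining total for band 2: 50767.2 − 46750.6 = 4016.6.
Divide by its size: 4016.6 / 37 = 108.557... → 108.6.

108.6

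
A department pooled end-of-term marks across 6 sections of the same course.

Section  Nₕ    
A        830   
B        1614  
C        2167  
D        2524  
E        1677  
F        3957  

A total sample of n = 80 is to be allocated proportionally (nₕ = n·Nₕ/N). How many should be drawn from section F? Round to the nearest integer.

N = 830 + 1614 + 2167 + 2524 + 1677 + 3957 = 12769.
n_F = 80·3957/12769 = 24.791... → 25.

25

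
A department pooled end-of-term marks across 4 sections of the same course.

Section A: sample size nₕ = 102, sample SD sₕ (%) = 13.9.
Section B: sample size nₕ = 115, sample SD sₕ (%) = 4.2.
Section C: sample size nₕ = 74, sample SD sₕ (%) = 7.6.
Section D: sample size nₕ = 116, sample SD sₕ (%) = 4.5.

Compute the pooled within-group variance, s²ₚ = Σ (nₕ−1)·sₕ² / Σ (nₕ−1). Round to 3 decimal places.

Degrees of freedom: 101 + 114 + 73 + 115 = 403.
Σ(nₕ−1)sₕ² = 101·193.21 + 114·17.64 + 73·57.76 + 115·20.25 = 28070.4.
s²ₚ = 28070.4 / 403 = 69.65360... → 69.654.

69.654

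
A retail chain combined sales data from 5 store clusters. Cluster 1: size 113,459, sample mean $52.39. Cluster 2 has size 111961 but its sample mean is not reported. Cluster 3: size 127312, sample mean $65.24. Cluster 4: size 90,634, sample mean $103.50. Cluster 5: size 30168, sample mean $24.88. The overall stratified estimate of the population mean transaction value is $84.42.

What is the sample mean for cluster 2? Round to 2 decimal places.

N = 113459 + 111961 + 127312 + 90634 + 30168 = 473534.
Overall total = μ·N = 84.42·473534 = 39975740.28.
Subtract the known strata: 113459·52.39 + 127312·65.24 + 90634·103.50 + 30168·24.88 = 24381150.73.
Remaining total for cluster 2: 39975740.28 − 24381150.73 = 15594589.55.
Divide by its size: 15594589.55 / 111961 = 139.2859... → 139.29.

139.29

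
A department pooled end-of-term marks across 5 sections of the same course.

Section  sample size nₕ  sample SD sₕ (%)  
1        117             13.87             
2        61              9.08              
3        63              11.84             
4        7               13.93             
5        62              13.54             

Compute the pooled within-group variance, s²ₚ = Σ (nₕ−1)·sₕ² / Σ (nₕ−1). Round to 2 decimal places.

Degrees of freedom: 116 + 60 + 62 + 6 + 61 = 305.
Σ(nₕ−1)sₕ² = 116·192.3769 + 60·82.4464 + 62·140.1856 + 6·194.0449 + 61·183.3316 = 48301.5086.
s²ₚ = 48301.5086 / 305 = 158.3656... → 158.37.

158.37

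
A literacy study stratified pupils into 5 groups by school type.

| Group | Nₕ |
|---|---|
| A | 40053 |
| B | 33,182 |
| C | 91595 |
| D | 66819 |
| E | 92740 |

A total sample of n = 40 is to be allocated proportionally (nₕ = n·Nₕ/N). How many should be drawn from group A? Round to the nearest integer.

N = 40053 + 33182 + 91595 + 66819 + 92740 = 324389.
n_A = 40·40053/324389 = 4.939... → 5.

5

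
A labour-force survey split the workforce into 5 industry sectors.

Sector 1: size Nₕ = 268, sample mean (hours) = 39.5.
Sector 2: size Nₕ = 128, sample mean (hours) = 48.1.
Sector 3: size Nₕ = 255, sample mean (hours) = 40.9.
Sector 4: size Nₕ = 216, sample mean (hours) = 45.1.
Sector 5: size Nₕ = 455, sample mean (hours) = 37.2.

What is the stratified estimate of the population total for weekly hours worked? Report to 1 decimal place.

53839.9

Population total = Σ Nₕ·x̄ₕ (each stratum's size times its mean).
268·39.5 + 128·48.1 + 255·40.9 + 216·45.1 + 455·37.2 = 10586 + 6156.8 + 10429.5 + 9741.6 + 16926 = 53839.9.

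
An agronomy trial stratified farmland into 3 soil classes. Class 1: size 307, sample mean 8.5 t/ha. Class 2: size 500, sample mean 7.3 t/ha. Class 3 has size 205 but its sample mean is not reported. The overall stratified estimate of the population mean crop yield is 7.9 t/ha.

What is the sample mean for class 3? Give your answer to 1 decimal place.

N = 307 + 500 + 205 = 1012.
Overall total = μ·N = 7.9·1012 = 7994.8.
Subtract the known strata: 307·8.5 + 500·7.3 = 6259.5.
Remaining total for class 3: 7994.8 − 6259.5 = 1735.3.
Divide by its size: 1735.3 / 205 = 8.465... → 8.5.

8.5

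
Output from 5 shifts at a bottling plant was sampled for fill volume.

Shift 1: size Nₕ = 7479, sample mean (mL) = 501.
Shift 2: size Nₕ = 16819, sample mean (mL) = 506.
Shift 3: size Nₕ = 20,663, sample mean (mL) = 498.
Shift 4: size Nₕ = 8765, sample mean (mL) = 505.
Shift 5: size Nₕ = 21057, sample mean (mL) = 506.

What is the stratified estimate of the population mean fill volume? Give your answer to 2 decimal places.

N = 74783; weights Wₕ = Nₕ/N = (0.1000, 0.2249, 0.2763, 0.1172, 0.2816).
x̄_st = Σ Wₕ·x̄ₕ = 0.1000·501 + 0.2249·506 + 0.2763·498 + 0.1172·505 + 0.2816·506 ≈ 503.1723...
→ 503.17.

503.17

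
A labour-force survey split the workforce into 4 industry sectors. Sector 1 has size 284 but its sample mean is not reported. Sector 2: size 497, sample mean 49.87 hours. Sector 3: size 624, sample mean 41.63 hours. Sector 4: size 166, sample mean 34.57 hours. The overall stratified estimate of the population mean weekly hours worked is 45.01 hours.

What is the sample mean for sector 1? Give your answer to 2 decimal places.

Σ Nₕx̄ₕ = N·μ, so 284·x̄_1 = 1571·45.01 − (497·49.87 + 624·41.63 + 166·34.57).
= 70710.71 − 56501.13 = 14209.58.
x̄_1 = 14209.58 / 284 = 50.0337... → 50.03.

50.03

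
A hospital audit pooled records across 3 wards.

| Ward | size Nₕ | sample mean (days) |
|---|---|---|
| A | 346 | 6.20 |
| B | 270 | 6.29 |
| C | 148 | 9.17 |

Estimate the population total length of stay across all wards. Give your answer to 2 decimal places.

5200.66

Estimate total by summing Nₕ·x̄ₕ over strata.
346·6.20 + 270·6.29 + 148·9.17 = 2145.2 + 1698.3 + 1357.16 = 5200.66.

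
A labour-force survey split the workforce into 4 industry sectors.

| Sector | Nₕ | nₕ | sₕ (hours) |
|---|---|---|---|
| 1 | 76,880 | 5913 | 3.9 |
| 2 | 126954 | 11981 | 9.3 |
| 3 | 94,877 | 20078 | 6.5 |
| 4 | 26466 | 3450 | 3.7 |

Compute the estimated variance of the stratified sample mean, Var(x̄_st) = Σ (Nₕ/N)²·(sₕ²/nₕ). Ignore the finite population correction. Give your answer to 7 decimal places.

0.0014495

N = 325177; Wₕ = Nₕ/N.
sector 1: (76880/325177)²·3.9²/5913 = 0.0001437833
sector 2: (126954/325177)²·9.3²/11981 = 0.0011003376
sector 3: (94877/325177)²·6.5²/20078 = 0.0001791383
sector 4: (26466/325177)²·3.7²/3450 = 0.0000262858
Sum = 0.0014495451 → 0.0014495.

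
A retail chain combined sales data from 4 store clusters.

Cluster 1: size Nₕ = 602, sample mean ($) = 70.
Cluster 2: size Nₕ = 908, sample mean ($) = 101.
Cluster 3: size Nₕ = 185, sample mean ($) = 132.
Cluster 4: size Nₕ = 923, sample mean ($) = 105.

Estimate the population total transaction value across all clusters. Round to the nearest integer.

Population total = Σ Nₕ·x̄ₕ (each stratum's size times its mean).
602·70 + 908·101 + 185·132 + 923·105 = 42140 + 91708 + 24420 + 96915 = 255183.

255183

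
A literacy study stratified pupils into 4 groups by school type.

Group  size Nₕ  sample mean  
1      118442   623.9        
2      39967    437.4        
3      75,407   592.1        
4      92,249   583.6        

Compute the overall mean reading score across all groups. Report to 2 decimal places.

N = 326065; weights Wₕ = Nₕ/N = (0.3632, 0.1226, 0.2313, 0.2829).
x̄_st = Σ Wₕ·x̄ₕ = 0.3632·623.9 + 0.1226·437.4 + 0.2313·592.1 + 0.2829·583.6 ≈ 582.2843...
→ 582.28.

582.28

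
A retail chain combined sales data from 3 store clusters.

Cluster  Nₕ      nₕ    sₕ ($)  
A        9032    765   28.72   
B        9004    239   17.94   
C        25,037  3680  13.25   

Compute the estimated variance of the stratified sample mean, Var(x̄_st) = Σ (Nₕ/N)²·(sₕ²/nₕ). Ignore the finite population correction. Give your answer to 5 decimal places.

0.12237

N = 43073. Term for each stratum: Wₕ²sₕ²/nₕ.
Var(x̄_st) = 0.04740946 + 0.05884475 + 0.01611901 = 0.12237322 → 0.12237.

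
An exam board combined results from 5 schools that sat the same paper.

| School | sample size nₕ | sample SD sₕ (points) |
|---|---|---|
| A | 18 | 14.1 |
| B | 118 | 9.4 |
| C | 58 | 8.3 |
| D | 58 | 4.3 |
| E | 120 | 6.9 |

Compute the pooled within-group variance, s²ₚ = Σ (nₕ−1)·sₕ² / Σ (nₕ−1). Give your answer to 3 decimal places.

66.387

Degrees of freedom: 17 + 117 + 57 + 57 + 119 = 367.
Σ(nₕ−1)sₕ² = 17·198.81 + 117·88.36 + 57·68.89 + 57·18.49 + 119·47.61 = 24364.14.
s²ₚ = 24364.14 / 367 = 66.38730... → 66.387.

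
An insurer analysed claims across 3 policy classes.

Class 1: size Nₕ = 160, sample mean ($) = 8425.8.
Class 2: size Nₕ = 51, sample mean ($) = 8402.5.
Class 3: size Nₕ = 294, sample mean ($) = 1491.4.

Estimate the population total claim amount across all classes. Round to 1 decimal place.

1: 160·8425.8 = 1348128
2: 51·8402.5 = 428527.5
3: 294·1491.4 = 438471.6
τ̂ = Σ Nₕx̄ₕ = 2215127.1.

2215127.1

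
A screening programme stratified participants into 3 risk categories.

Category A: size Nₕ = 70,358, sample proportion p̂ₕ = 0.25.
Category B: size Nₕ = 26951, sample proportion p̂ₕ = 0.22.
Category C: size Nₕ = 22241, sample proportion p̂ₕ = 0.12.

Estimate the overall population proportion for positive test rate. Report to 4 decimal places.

Wₕ = Nₕ/N with N = 119550: 0.5885, 0.2254, 0.1860.
p̂_st = 0.5885·0.25 + 0.2254·0.22 + 0.1860·0.12 ≈ 0.219052... → 0.2191.

0.2191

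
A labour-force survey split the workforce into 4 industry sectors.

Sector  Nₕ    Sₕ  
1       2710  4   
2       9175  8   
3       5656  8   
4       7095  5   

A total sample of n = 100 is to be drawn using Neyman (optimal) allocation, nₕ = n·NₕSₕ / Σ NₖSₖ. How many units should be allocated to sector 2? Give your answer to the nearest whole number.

44

1: NₕSₕ = 2710·4 = 10840
2: NₕSₕ = 9175·8 = 73400
3: NₕSₕ = 5656·8 = 45248
4: NₕSₕ = 7095·5 = 35475
Σ NₕSₕ = 164963.
n_2 = 100·73400/164963 = 44.495... → 44.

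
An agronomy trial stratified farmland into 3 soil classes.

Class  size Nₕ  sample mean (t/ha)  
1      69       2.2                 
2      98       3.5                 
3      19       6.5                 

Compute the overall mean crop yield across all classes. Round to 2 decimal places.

3.32

x̄_st = (Σ Nₕx̄ₕ) / (Σ Nₕ) = (69·2.2 + 98·3.5 + 19·6.5) / 186
= 618.3 / 186 = 3.3242... → 3.32.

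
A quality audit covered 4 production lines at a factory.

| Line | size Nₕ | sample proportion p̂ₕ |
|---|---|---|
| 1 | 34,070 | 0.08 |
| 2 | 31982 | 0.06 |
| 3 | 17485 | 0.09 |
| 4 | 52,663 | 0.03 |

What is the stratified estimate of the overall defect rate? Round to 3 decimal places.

0.057

Wₕ = Nₕ/N with N = 136200: 0.2501, 0.2348, 0.1284, 0.3867.
p̂_st = 0.2501·0.08 + 0.2348·0.06 + 0.1284·0.09 + 0.3867·0.03 ≈ 0.05725... → 0.057.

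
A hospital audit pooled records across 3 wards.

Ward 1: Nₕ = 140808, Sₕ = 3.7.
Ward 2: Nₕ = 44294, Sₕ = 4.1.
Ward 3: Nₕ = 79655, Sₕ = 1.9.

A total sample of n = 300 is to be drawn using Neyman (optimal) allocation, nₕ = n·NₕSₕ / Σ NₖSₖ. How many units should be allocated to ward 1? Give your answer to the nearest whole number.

1: NₕSₕ = 140808·3.7 = 520989.6
2: NₕSₕ = 44294·4.1 = 181605.4
3: NₕSₕ = 79655·1.9 = 151344.5
Σ NₕSₕ = 853939.5.
n_1 = 300·520989.6/853939.5 = 183.030... → 183.

183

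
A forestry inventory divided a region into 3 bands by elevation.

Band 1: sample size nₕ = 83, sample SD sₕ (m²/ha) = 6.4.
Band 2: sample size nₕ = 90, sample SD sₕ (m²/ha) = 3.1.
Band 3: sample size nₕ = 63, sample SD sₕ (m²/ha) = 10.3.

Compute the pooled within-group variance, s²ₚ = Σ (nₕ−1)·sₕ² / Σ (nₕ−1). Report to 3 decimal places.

46.316

1: (83−1)·6.4² = 82·40.96 = 3358.72
2: (90−1)·3.1² = 89·9.61 = 855.29
3: (63−1)·10.3² = 62·106.09 = 6577.58
Numerator = 10791.59; denominator = Σ(nₕ−1) = 233.
s²ₚ = 10791.59/233 = 46.31584... → 46.316.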